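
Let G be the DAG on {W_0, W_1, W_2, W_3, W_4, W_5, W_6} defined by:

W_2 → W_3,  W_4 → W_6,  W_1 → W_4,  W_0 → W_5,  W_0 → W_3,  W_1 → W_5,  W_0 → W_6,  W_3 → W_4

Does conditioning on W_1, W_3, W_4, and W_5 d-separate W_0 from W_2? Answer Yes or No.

Enumerating the 3 paths from W_0 to W_2 and testing each for blocking by {W_1, W_3, W_4, W_5}:
  1. W_0 → W_5 ← W_1 → W_4 ← W_3 ← W_2 — W_5:collider[open]; W_1:fork[blocks]; W_4:collider[open]; W_3:chain[blocks] ⇒ blocked
  2. W_0 → W_6 ← W_4 ← W_3 ← W_2 — W_6:collider[blocks]; W_4:chain[blocks]; W_3:chain[blocks] ⇒ blocked
  3. W_0 → W_3 ← W_2 — W_3:collider[open] ⇒ active
Because an active path exists, W_0 and W_2 are not d-separated.

No — W_0 and W_2 are not d-separated given {W_1, W_3, W_4, W_5}.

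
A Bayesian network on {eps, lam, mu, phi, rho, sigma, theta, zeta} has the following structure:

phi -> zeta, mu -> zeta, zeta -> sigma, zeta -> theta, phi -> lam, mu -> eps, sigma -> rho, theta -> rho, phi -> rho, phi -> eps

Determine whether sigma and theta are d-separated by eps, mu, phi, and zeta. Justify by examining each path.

Yes

We examine all 6 paths between sigma and theta:
Path 1: sigma → rho ← theta
  rho is a collider here and neither rho nor any of its descendants is conditioned on, so the collider stays closed — the path is blocked at rho.
Path 2: sigma → rho ← phi → zeta → theta
  rho is a collider here and neither rho nor any of its descendants is conditioned on, so the collider stays closed — the path is blocked at rho.
Path 3: sigma → rho ← phi → eps ← mu → zeta → theta
  rho is a collider here and neither rho nor any of its descendants is conditioned on, so the collider stays closed — the path is blocked at rho.
Path 4: sigma ← zeta → theta
  zeta is a fork here and zeta is conditioned on, so the path is blocked at zeta.
Path 5: sigma ← zeta ← phi → rho ← theta
  zeta is a chain here and zeta is conditioned on, so the path is blocked at zeta.
Path 6: sigma ← zeta ← mu → eps ← phi → rho ← theta
  zeta is a chain here and zeta is conditioned on, so the path is blocked at zeta.
Every path is blocked, so sigma and theta are d-separated given {eps, mu, phi, zeta}.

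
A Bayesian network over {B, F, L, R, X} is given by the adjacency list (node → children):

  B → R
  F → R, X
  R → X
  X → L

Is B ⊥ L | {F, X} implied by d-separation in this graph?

Yes

We examine all 2 paths between B and L:
Path 1: B → R → X → L
  X is a chain here and X is conditioned on, so the path is blocked at X.
Path 2: B → R ← F → X → L
  F is a fork here and F is conditioned on, so the path is blocked at F.
Every path is blocked, so B and L are d-separated given {F, X}.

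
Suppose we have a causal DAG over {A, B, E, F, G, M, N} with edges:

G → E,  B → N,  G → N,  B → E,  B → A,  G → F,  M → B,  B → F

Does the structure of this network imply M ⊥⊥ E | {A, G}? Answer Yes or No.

No

There are 3 undirected paths between M and E; checking each against the conditioning set {A, G}:
Path 1: M → B → E
  B is a chain and B is not conditioned on — no node blocks this path, so it is active.
Path 2: M → B → F ← G → E
  F is a collider here and neither F nor any of its descendants is conditioned on, so the collider stays closed — the path is blocked at F.
Path 3: M → B → N ← G → E
  N is a collider here and neither N nor any of its descendants is conditioned on, so the collider stays closed — the path is blocked at N.
Because an active path exists, M and E are not d-separated.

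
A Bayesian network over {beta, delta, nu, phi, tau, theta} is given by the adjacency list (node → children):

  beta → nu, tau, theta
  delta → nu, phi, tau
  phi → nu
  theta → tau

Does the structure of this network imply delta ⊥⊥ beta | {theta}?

Enumerating the 4 paths from delta to beta and testing each for blocking by {theta}:
Path 1: delta → phi → nu ← beta
  nu is a collider here and neither nu nor any of its descendants is conditioned on, so the collider stays closed — the path is blocked at nu.
Path 2: delta → tau ← theta ← beta
  tau is a collider here and neither tau nor any of its descendants is conditioned on, so the collider stays closed — the path is blocked at tau.
Path 3: delta → tau ← beta
  tau is a collider here and neither tau nor any of its descendants is conditioned on, so the collider stays closed — the path is blocked at tau.
Path 4: delta → nu ← beta
  nu is a collider here and neither nu nor any of its descendants is conditioned on, so the collider stays closed — the path is blocked at nu.
All paths are blocked; delta ⊥ beta | {theta} holds.

Yes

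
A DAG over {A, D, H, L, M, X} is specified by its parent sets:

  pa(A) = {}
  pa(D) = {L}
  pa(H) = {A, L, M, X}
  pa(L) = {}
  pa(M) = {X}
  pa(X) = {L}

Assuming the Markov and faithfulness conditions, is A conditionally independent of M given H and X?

No

There are 3 undirected paths between A and M; checking each against the conditioning set {H, X}:
  1. A → H ← L → X → M — H:collider[open]; L:fork[open]; X:chain[blocks] ⇒ blocked
  2. A → H ← M — H:collider[open] ⇒ active
  3. A → H ← X → M — H:collider[open]; X:fork[blocks] ⇒ blocked
At least one path is unblocked, so d-separation fails.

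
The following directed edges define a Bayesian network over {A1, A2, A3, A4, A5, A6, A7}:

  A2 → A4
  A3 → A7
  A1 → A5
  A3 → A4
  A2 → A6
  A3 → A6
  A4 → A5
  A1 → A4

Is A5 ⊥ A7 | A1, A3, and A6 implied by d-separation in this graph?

There are 4 undirected paths between A5 and A7; checking each against the conditioning set {A1, A3, A6}:
Path 1: A5 ← A4 ← A2 → A6 ← A3 → A7
  A3 is a fork here and A3 is conditioned on, so the path is blocked at A3.
Path 2: A5 ← A4 ← A3 → A7
  A3 is a fork here and A3 is conditioned on, so the path is blocked at A3.
Path 3: A5 ← A1 → A4 ← A2 → A6 ← A3 → A7
  A1 is a fork here and A1 is conditioned on, so the path is blocked at A1.
Path 4: A5 ← A1 → A4 ← A3 → A7
  A1 is a fork here and A1 is conditioned on, so the path is blocked at A1.
All paths are blocked; A5 ⊥ A7 | {A1, A3, A6} holds.

Yes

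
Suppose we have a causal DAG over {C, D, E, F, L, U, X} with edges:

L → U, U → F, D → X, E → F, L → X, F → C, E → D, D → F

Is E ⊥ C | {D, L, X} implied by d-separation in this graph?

Enumerating the 3 paths from E to C and testing each for blocking by {D, L, X}:
Path 1: E → F → C
  F is a chain and F is not conditioned on — no node blocks this path, so it is active.
Path 2: E → D → F → C
  D is a chain here and D is conditioned on, so the path is blocked at D.
Path 3: E → D → X ← L → U → F → C
  D is a chain here and D is conditioned on, so the path is blocked at D.
Since the path E → F → C is active, E and C are not d-separated given {D, L, X}.

No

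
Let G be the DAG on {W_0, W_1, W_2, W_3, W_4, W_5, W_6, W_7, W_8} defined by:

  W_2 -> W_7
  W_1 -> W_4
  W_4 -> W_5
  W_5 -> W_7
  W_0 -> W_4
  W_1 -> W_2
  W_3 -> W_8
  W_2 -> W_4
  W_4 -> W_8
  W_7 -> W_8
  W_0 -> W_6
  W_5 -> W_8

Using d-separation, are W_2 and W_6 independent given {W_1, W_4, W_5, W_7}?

No — W_2 and W_6 are not d-separated given {W_1, W_4, W_5, W_7}.

6 paths connect W_2 and W_6; each must be blocked for d-separation to hold:
Path 1: W_2 → W_7 ← W_5 → W_8 ← W_4 ← W_0 → W_6
  W_5 is a fork here and W_5 is conditioned on, so the path is blocked at W_5.
Path 2: W_2 → W_7 ← W_5 ← W_4 ← W_0 → W_6
  W_5 is a chain here and W_5 is conditioned on, so the path is blocked at W_5.
Path 3: W_2 → W_7 → W_8 ← W_5 ← W_4 ← W_0 → W_6
  W_7 is a chain here and W_7 is conditioned on, so the path is blocked at W_7.
Path 4: W_2 → W_7 → W_8 ← W_4 ← W_0 → W_6
  W_7 is a chain here and W_7 is conditioned on, so the path is blocked at W_7.
Path 5: W_2 ← W_1 → W_4 ← W_0 → W_6
  W_1 is a fork here and W_1 is conditioned on, so the path is blocked at W_1.
Path 6: W_2 → W_4 ← W_0 → W_6
  W_4 is a collider and W_4 is conditioned on, which opens it; W_0 is a fork and W_0 is not conditioned on — no node blocks this path, so it is active.
At least one path is unblocked, so d-separation fails.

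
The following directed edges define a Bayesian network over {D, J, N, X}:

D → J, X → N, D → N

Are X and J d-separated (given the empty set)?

Yes

The only undirected path from X to J is:
Path 1: X → N ← D → J
  N is a collider here and neither N nor any of its descendants is conditioned on, so the collider stays closed — the path is blocked at N.
Every path is blocked, so X and J are d-separated given ∅.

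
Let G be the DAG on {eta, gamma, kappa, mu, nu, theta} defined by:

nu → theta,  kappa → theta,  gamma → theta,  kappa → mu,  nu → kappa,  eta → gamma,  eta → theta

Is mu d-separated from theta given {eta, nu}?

2 paths connect mu and theta; each must be blocked for d-separation to hold:
  1. mu ← kappa ← nu → theta — kappa:chain[open]; nu:fork[blocks] ⇒ blocked
  2. mu ← kappa → theta — kappa:fork[open] ⇒ active
At least one path is unblocked, so d-separation fails.

No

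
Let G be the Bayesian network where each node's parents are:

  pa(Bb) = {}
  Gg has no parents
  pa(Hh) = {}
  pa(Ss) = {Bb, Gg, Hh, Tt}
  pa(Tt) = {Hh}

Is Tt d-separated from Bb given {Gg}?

Enumerating the 2 paths from Tt to Bb and testing each for blocking by {Gg}:
Path 1: Tt → Ss ← Bb
  Ss is a collider here and neither Ss nor any of its descendants is conditioned on, so the collider stays closed — the path is blocked at Ss.
Path 2: Tt ← Hh → Ss ← Bb
  Ss is a collider here and neither Ss nor any of its descendants is conditioned on, so the collider stays closed — the path is blocked at Ss.
All paths are blocked; Tt ⊥ Bb | {Gg} holds.

Yes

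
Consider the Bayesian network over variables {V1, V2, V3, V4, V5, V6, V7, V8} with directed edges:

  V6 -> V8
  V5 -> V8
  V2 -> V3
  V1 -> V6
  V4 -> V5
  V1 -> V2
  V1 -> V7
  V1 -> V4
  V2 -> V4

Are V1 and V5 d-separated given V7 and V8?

No

We examine all 3 paths between V1 and V5:
Path 1: V1 → V4 → V5
  V4 is a chain and V4 is not conditioned on — no node blocks this path, so it is active.
Path 2: V1 → V6 → V8 ← V5
  V6 is a chain and V6 is not conditioned on; V8 is a collider and V8 is conditioned on, which opens it — no node blocks this path, so it is active.
Path 3: V1 → V2 → V4 → V5
  V2 is a chain and V2 is not conditioned on; V4 is a chain and V4 is not conditioned on — no node blocks this path, so it is active.
Since the path V1 → V4 → V5 is active, V1 and V5 are not d-separated given {V7, V8}.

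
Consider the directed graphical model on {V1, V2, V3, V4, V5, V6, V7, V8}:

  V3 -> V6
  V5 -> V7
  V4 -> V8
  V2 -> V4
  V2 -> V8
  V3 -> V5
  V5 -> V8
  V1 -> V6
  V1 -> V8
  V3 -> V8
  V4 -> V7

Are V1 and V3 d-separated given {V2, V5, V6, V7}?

5 paths connect V1 and V3; each must be blocked for d-separation to hold:
  1. V1 → V8 ← V4 → V7 ← V5 ← V3 — V8:collider[blocks]; V4:fork[open]; V7:collider[open]; V5:chain[blocks] ⇒ blocked
  2. V1 → V8 ← V2 → V4 → V7 ← V5 ← V3 — V8:collider[blocks]; V2:fork[blocks]; V4:chain[open]; V7:collider[open]; V5:chain[blocks] ⇒ blocked
  3. V1 → V8 ← V3 — V8:collider[blocks] ⇒ blocked
  4. V1 → V8 ← V5 ← V3 — V8:collider[blocks]; V5:chain[blocks] ⇒ blocked
  5. V1 → V6 ← V3 — V6:collider[open] ⇒ active
At least one path is unblocked, so d-separation fails.

No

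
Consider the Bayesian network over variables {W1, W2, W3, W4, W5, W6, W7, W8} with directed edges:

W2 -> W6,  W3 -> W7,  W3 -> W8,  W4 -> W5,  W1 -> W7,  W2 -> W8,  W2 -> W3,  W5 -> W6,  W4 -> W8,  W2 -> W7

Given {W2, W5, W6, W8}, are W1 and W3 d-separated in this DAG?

4 paths connect W1 and W3; each must be blocked for d-separation to hold:
Path 1: W1 → W7 ← W3
  W7 is a collider here and neither W7 nor any of its descendants is conditioned on, so the collider stays closed — the path is blocked at W7.
Path 2: W1 → W7 ← W2 → W6 ← W5 ← W4 → W8 ← W3
  W7 is a collider here and neither W7 nor any of its descendants is conditioned on, so the collider stays closed — the path is blocked at W7.
Path 3: W1 → W7 ← W2 → W3
  W7 is a collider here and neither W7 nor any of its descendants is conditioned on, so the collider stays closed — the path is blocked at W7.
Path 4: W1 → W7 ← W2 → W8 ← W3
  W7 is a collider here and neither W7 nor any of its descendants is conditioned on, so the collider stays closed — the path is blocked at W7.
All paths are blocked; W1 ⊥ W3 | {W2, W5, W6, W8} holds.

Yes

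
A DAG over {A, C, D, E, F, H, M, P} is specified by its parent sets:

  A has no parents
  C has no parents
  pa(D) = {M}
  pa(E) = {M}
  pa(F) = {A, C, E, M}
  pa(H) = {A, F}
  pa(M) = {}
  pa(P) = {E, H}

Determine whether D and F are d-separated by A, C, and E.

No

Enumerating the 4 paths from D to F and testing each for blocking by {A, C, E}:
  1. D ← M → E → F — M:fork[open]; E:chain[blocks] ⇒ blocked
  2. D ← M → E → P ← H ← F — M:fork[open]; E:chain[blocks]; P:collider[blocks]; H:chain[open] ⇒ blocked
  3. D ← M → E → P ← H ← A → F — M:fork[open]; E:chain[blocks]; P:collider[blocks]; H:chain[open]; A:fork[blocks] ⇒ blocked
  4. D ← M → F — M:fork[open] ⇒ active
At least one path is unblocked, so d-separation fails.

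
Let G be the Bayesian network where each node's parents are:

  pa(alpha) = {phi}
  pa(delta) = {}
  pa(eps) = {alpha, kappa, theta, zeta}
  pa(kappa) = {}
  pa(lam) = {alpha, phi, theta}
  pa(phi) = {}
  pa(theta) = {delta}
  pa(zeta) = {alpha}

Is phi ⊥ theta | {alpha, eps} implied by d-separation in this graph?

6 paths connect phi and theta; each must be blocked for d-separation to hold:
Path 1: phi → alpha → eps ← theta
  alpha is a chain here and alpha is conditioned on, so the path is blocked at alpha.
Path 2: phi → alpha → zeta → eps ← theta
  alpha is a chain here and alpha is conditioned on, so the path is blocked at alpha.
Path 3: phi → alpha → lam ← theta
  alpha is a chain here and alpha is conditioned on, so the path is blocked at alpha.
Path 4: phi → lam ← alpha → eps ← theta
  lam is a collider here and neither lam nor any of its descendants is conditioned on, so the collider stays closed — the path is blocked at lam.
Path 5: phi → lam ← alpha → zeta → eps ← theta
  lam is a collider here and neither lam nor any of its descendants is conditioned on, so the collider stays closed — the path is blocked at lam.
Path 6: phi → lam ← theta
  lam is a collider here and neither lam nor any of its descendants is conditioned on, so the collider stays closed — the path is blocked at lam.
All paths are blocked; phi ⊥ theta | {alpha, eps} holds.

Yes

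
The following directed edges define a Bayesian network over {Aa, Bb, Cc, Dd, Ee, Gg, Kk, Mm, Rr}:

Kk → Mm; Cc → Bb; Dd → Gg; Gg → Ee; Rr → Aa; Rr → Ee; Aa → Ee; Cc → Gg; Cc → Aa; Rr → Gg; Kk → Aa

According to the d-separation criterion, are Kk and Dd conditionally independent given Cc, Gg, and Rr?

Enumerating the 5 paths from Kk to Dd and testing each for blocking by {Cc, Gg, Rr}:
Path 1: Kk → Aa → Ee ← Gg ← Dd
  Ee is a collider here and neither Ee nor any of its descendants is conditioned on, so the collider stays closed — the path is blocked at Ee.
Path 2: Kk → Aa → Ee ← Rr → Gg ← Dd
  Ee is a collider here and neither Ee nor any of its descendants is conditioned on, so the collider stays closed — the path is blocked at Ee.
Path 3: Kk → Aa ← Cc → Gg ← Dd
  Aa is a collider here and neither Aa nor any of its descendants is conditioned on, so the collider stays closed — the path is blocked at Aa.
Path 4: Kk → Aa ← Rr → Ee ← Gg ← Dd
  Aa is a collider here and neither Aa nor any of its descendants is conditioned on, so the collider stays closed — the path is blocked at Aa.
Path 5: Kk → Aa ← Rr → Gg ← Dd
  Aa is a collider here and neither Aa nor any of its descendants is conditioned on, so the collider stays closed — the path is blocked at Aa.
Since every path is blocked, d-separation holds.

Yes — Kk and Dd are d-separated given {Cc, Gg, Rr}.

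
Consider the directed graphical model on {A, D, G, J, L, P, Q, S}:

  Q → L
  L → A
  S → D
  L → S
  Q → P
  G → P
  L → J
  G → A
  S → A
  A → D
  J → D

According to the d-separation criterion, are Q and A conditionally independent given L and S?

Yes

6 paths connect Q and A; each must be blocked for d-separation to hold:
Path 1: Q → P ← G → A
  P is a collider here and neither P nor any of its descendants is conditioned on, so the collider stays closed — the path is blocked at P.
Path 2: Q → L → S → A
  L is a chain here and L is conditioned on, so the path is blocked at L.
Path 3: Q → L → S → D ← A
  L is a chain here and L is conditioned on, so the path is blocked at L.
Path 4: Q → L → A
  L is a chain here and L is conditioned on, so the path is blocked at L.
Path 5: Q → L → J → D ← S → A
  L is a chain here and L is conditioned on, so the path is blocked at L.
Path 6: Q → L → J → D ← A
  L is a chain here and L is conditioned on, so the path is blocked at L.
Every path is blocked, so Q and A are d-separated given {L, S}.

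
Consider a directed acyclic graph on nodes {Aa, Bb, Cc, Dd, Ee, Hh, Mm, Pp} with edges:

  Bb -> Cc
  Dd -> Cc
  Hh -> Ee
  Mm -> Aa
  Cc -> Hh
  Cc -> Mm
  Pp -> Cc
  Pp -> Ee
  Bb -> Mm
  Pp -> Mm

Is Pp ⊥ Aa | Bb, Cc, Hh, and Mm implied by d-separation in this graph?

5 paths connect Pp and Aa; each must be blocked for d-separation to hold:
Path 1: Pp → Ee ← Hh ← Cc → Mm → Aa
  Ee is a collider here and neither Ee nor any of its descendants is conditioned on, so the collider stays closed — the path is blocked at Ee.
Path 2: Pp → Ee ← Hh ← Cc ← Bb → Mm → Aa
  Ee is a collider here and neither Ee nor any of its descendants is conditioned on, so the collider stays closed — the path is blocked at Ee.
Path 3: Pp → Mm → Aa
  Mm is a chain here and Mm is conditioned on, so the path is blocked at Mm.
Path 4: Pp → Cc → Mm → Aa
  Cc is a chain here and Cc is conditioned on, so the path is blocked at Cc.
Path 5: Pp → Cc ← Bb → Mm → Aa
  Bb is a fork here and Bb is conditioned on, so the path is blocked at Bb.
Every path is blocked, so Pp and Aa are d-separated given {Bb, Cc, Hh, Mm}.

Yes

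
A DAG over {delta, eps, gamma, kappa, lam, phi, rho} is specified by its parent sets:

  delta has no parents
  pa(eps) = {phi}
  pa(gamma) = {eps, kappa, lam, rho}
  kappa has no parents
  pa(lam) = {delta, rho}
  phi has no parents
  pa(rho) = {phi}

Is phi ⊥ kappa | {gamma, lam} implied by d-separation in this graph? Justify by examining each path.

There are 3 undirected paths between phi and kappa; checking each against the conditioning set {gamma, lam}:
Path 1: phi → rho → lam → gamma ← kappa
  lam is a chain here and lam is conditioned on, so the path is blocked at lam.
Path 2: phi → rho → gamma ← kappa
  rho is a chain and rho is not conditioned on; gamma is a collider and gamma is conditioned on, which opens it — no node blocks this path, so it is active.
Path 3: phi → eps → gamma ← kappa
  eps is a chain and eps is not conditioned on; gamma is a collider and gamma is conditioned on, which opens it — no node blocks this path, so it is active.
At least one path is unblocked, so d-separation fails.

No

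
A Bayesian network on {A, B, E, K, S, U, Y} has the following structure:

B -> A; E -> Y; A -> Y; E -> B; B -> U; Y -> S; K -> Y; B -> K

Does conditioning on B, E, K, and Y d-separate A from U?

Yes

Enumerating the 3 paths from A to U and testing each for blocking by {B, E, K, Y}:
Path 1: A ← B → U
  B is a fork here and B is conditioned on, so the path is blocked at B.
Path 2: A → Y ← K ← B → U
  K is a chain here and K is conditioned on, so the path is blocked at K.
Path 3: A → Y ← E → B → U
  E is a fork here and E is conditioned on, so the path is blocked at E.
Since every path is blocked, d-separation holds.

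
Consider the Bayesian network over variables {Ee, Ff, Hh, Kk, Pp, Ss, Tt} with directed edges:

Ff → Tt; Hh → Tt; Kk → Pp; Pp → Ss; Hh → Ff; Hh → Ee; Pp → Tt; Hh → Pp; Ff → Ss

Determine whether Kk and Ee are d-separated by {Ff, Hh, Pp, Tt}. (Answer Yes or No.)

Yes

There are 5 undirected paths between Kk and Ee; checking each against the conditioning set {Ff, Hh, Pp, Tt}:
Path 1: Kk → Pp → Ss ← Ff ← Hh → Ee
  Pp is a chain here and Pp is conditioned on, so the path is blocked at Pp.
Path 2: Kk → Pp → Ss ← Ff → Tt ← Hh → Ee
  Pp is a chain here and Pp is conditioned on, so the path is blocked at Pp.
Path 3: Kk → Pp ← Hh → Ee
  Hh is a fork here and Hh is conditioned on, so the path is blocked at Hh.
Path 4: Kk → Pp → Tt ← Hh → Ee
  Pp is a chain here and Pp is conditioned on, so the path is blocked at Pp.
Path 5: Kk → Pp → Tt ← Ff ← Hh → Ee
  Pp is a chain here and Pp is conditioned on, so the path is blocked at Pp.
Since every path is blocked, d-separation holds.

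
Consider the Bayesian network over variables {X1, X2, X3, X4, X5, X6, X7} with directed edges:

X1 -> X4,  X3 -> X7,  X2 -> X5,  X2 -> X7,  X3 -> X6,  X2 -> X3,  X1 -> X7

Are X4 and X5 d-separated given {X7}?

We examine all 2 paths between X4 and X5:
Path 1: X4 ← X1 → X7 ← X2 → X5
  X1 is a fork and X1 is not conditioned on; X7 is a collider and X7 is conditioned on, which opens it; X2 is a fork and X2 is not conditioned on — no node blocks this path, so it is active.
Path 2: X4 ← X1 → X7 ← X3 ← X2 → X5
  X1 is a fork and X1 is not conditioned on; X7 is a collider and X7 is conditioned on, which opens it; X3 is a chain and X3 is not conditioned on; X2 is a fork and X2 is not conditioned on — no node blocks this path, so it is active.
Because an active path exists, X4 and X5 are not d-separated.

No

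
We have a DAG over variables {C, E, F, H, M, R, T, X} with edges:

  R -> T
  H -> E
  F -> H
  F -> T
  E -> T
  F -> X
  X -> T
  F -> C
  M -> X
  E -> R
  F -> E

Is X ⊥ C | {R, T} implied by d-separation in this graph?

Enumerating the 6 paths from X to C and testing each for blocking by {R, T}:
Path 1: X ← F → C
  F is a fork and F is not conditioned on — no node blocks this path, so it is active.
Path 2: X → T ← E ← F → C
  T is a collider and T is conditioned on, which opens it; E is a chain and E is not conditioned on; F is a fork and F is not conditioned on — no node blocks this path, so it is active.
Path 3: X → T ← E ← H ← F → C
  T is a collider and T is conditioned on, which opens it; E is a chain and E is not conditioned on; H is a chain and H is not conditioned on; F is a fork and F is not conditioned on — no node blocks this path, so it is active.
Path 4: X → T ← F → C
  T is a collider and T is conditioned on, which opens it; F is a fork and F is not conditioned on — no node blocks this path, so it is active.
Path 5: X → T ← R ← E ← F → C
  R is a chain here and R is conditioned on, so the path is blocked at R.
Path 6: X → T ← R ← E ← H ← F → C
  R is a chain here and R is conditioned on, so the path is blocked at R.
At least one path is unblocked, so d-separation fails.

No — X and C are not d-separated given {R, T}.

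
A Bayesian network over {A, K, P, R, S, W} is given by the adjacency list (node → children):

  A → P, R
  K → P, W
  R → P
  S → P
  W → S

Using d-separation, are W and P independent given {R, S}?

There are 2 undirected paths between W and P; checking each against the conditioning set {R, S}:
Path 1: W ← K → P
  K is a fork and K is not conditioned on — no node blocks this path, so it is active.
Path 2: W → S → P
  S is a chain here and S is conditioned on, so the path is blocked at S.
Because an active path exists, W and P are not d-separated.

No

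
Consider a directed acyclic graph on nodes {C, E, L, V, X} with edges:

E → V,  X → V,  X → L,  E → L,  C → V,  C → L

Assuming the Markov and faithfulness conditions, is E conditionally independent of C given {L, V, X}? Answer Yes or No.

We examine all 4 paths between E and C:
  1. E → L ← X → V ← C — L:collider[open]; X:fork[blocks]; V:collider[open] ⇒ blocked
  2. E → L ← C — L:collider[open] ⇒ active
  3. E → V ← X → L ← C — V:collider[open]; X:fork[blocks]; L:collider[open] ⇒ blocked
  4. E → V ← C — V:collider[open] ⇒ active
At least one path is unblocked, so d-separation fails.

No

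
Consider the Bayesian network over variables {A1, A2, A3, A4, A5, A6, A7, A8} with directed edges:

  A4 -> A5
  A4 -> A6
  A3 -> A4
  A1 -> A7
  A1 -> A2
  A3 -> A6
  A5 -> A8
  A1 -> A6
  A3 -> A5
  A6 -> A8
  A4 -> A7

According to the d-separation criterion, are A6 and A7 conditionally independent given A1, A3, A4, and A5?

We examine all 6 paths between A6 and A7:
Path 1: A6 ← A4 → A7
  A4 is a fork here and A4 is conditioned on, so the path is blocked at A4.
Path 2: A6 ← A1 → A7
  A1 is a fork here and A1 is conditioned on, so the path is blocked at A1.
Path 3: A6 ← A3 → A4 → A7
  A3 is a fork here and A3 is conditioned on, so the path is blocked at A3.
Path 4: A6 ← A3 → A5 ← A4 → A7
  A3 is a fork here and A3 is conditioned on, so the path is blocked at A3.
Path 5: A6 → A8 ← A5 ← A4 → A7
  A8 is a collider here and neither A8 nor any of its descendants is conditioned on, so the collider stays closed — the path is blocked at A8.
Path 6: A6 → A8 ← A5 ← A3 → A4 → A7
  A8 is a collider here and neither A8 nor any of its descendants is conditioned on, so the collider stays closed — the path is blocked at A8.
Every path is blocked, so A6 and A7 are d-separated given {A1, A3, A4, A5}.

Yes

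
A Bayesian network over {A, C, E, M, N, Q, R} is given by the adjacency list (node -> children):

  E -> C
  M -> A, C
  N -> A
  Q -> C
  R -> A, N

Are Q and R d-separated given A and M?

Yes

2 paths connect Q and R; each must be blocked for d-separation to hold:
  1. Q → C ← M → A ← N ← R — C:collider[blocks]; M:fork[blocks]; A:collider[open]; N:chain[open] ⇒ blocked
  2. Q → C ← M → A ← R — C:collider[blocks]; M:fork[blocks]; A:collider[open] ⇒ blocked
All paths are blocked; Q ⊥ R | {A, M} holds.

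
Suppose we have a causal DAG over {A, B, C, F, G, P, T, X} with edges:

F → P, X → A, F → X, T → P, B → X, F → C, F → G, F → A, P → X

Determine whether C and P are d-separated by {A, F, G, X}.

Yes — C and P are d-separated given {A, F, G, X}.

We examine all 3 paths between C and P:
Path 1: C ← F → P
  F is a fork here and F is conditioned on, so the path is blocked at F.
Path 2: C ← F → X ← P
  F is a fork here and F is conditioned on, so the path is blocked at F.
Path 3: C ← F → A ← X ← P
  F is a fork here and F is conditioned on, so the path is blocked at F.
All paths are blocked; C ⊥ P | {A, F, G, X} holds.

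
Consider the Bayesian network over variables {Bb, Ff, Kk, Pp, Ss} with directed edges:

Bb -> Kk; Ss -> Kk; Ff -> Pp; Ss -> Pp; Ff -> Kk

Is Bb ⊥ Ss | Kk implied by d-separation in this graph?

No — Bb and Ss are not d-separated given {Kk}.

We examine all 2 paths between Bb and Ss:
Path 1: Bb → Kk ← Ff → Pp ← Ss
  Pp is a collider here and neither Pp nor any of its descendants is conditioned on, so the collider stays closed — the path is blocked at Pp.
Path 2: Bb → Kk ← Ss
  Kk is a collider and Kk is conditioned on, which opens it — no node blocks this path, so it is active.
At least one path is unblocked, so d-separation fails.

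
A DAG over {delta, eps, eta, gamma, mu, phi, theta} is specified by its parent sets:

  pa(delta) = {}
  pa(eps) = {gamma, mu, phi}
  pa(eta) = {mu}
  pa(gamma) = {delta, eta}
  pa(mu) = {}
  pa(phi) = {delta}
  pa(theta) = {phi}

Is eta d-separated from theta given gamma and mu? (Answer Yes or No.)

No — eta and theta are not d-separated given {gamma, mu}.

There are 4 undirected paths between eta and theta; checking each against the conditioning set {gamma, mu}:
  1. eta → gamma ← delta → phi → theta — gamma:collider[open]; delta:fork[open]; phi:chain[open] ⇒ active
  2. eta → gamma → eps ← phi → theta — gamma:chain[blocks]; eps:collider[blocks]; phi:fork[open] ⇒ blocked
  3. eta ← mu → eps ← gamma ← delta → phi → theta — mu:fork[blocks]; eps:collider[blocks]; gamma:chain[blocks]; delta:fork[open]; phi:chain[open] ⇒ blocked
  4. eta ← mu → eps ← phi → theta — mu:fork[blocks]; eps:collider[blocks]; phi:fork[open] ⇒ blocked
At least one path is unblocked, so d-separation fails.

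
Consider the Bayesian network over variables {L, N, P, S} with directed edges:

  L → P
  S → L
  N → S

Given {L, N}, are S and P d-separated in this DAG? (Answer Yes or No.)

Yes

The only undirected path from S to P is:
Path 1: S → L → P
  L is a chain here and L is conditioned on, so the path is blocked at L.
Since every path is blocked, d-separation holds.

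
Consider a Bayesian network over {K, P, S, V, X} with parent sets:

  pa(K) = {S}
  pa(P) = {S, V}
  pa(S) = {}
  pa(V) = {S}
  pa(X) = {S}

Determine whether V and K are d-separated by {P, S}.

Yes — V and K are d-separated given {P, S}.

Enumerating the 2 paths from V to K and testing each for blocking by {P, S}:
  1. V → P ← S → K — P:collider[open]; S:fork[blocks] ⇒ blocked
  2. V ← S → K — S:fork[blocks] ⇒ blocked
Every path is blocked, so V and K are d-separated given {P, S}.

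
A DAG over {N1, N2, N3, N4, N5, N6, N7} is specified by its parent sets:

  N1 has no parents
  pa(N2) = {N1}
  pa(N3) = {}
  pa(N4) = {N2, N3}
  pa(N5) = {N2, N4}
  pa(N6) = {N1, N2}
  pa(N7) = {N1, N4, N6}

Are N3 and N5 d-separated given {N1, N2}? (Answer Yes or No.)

We examine all 6 paths between N3 and N5:
  1. N3 → N4 → N5 — N4:chain[open] ⇒ active
  2. N3 → N4 ← N2 → N5 — N4:collider[blocks]; N2:fork[blocks] ⇒ blocked
  3. N3 → N4 → N7 ← N6 ← N2 → N5 — N4:chain[open]; N7:collider[blocks]; N6:chain[open]; N2:fork[blocks] ⇒ blocked
  4. N3 → N4 → N7 ← N6 ← N1 → N2 → N5 — N4:chain[open]; N7:collider[blocks]; N6:chain[open]; N1:fork[blocks]; N2:chain[blocks] ⇒ blocked
  5. N3 → N4 → N7 ← N1 → N2 → N5 — N4:chain[open]; N7:collider[blocks]; N1:fork[blocks]; N2:chain[blocks] ⇒ blocked
  6. N3 → N4 → N7 ← N1 → N6 ← N2 → N5 — N4:chain[open]; N7:collider[blocks]; N1:fork[blocks]; N6:collider[blocks]; N2:fork[blocks] ⇒ blocked
Since the path N3 → N4 → N5 is active, N3 and N5 are not d-separated given {N1, N2}.

No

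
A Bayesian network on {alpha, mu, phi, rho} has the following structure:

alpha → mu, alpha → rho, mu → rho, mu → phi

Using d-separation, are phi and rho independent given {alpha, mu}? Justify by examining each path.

Yes — phi and rho are d-separated given {alpha, mu}.

There are 2 undirected paths between phi and rho; checking each against the conditioning set {alpha, mu}:
Path 1: phi ← mu → rho
  mu is a fork here and mu is conditioned on, so the path is blocked at mu.
Path 2: phi ← mu ← alpha → rho
  mu is a chain here and mu is conditioned on, so the path is blocked at mu.
All paths are blocked; phi ⊥ rho | {alpha, mu} holds.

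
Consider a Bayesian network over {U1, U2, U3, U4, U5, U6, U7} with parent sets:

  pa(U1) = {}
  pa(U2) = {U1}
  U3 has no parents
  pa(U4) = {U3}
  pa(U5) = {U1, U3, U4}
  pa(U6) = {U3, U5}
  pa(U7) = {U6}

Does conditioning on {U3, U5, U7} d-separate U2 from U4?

No — U2 and U4 are not d-separated given {U3, U5, U7}.

3 paths connect U2 and U4; each must be blocked for d-separation to hold:
Path 1: U2 ← U1 → U5 → U6 ← U3 → U4
  U5 is a chain here and U5 is conditioned on, so the path is blocked at U5.
Path 2: U2 ← U1 → U5 ← U4
  U1 is a fork and U1 is not conditioned on; U5 is a collider and U5 is conditioned on, which opens it — no node blocks this path, so it is active.
Path 3: U2 ← U1 → U5 ← U3 → U4
  U3 is a fork here and U3 is conditioned on, so the path is blocked at U3.
Since the path U2 ← U1 → U5 ← U4 is active, U2 and U4 are not d-separated given {U3, U5, U7}.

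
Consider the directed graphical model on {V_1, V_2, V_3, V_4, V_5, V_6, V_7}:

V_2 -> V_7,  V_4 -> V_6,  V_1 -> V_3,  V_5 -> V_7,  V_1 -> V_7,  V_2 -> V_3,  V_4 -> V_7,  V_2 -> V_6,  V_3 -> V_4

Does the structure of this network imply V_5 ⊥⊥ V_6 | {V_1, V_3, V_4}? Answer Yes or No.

Yes — V_5 and V_6 are d-separated given {V_1, V_3, V_4}.

There are 6 undirected paths between V_5 and V_6; checking each against the conditioning set {V_1, V_3, V_4}:
Path 1: V_5 → V_7 ← V_2 → V_6
  V_7 is a collider here and neither V_7 nor any of its descendants is conditioned on, so the collider stays closed — the path is blocked at V_7.
Path 2: V_5 → V_7 ← V_2 → V_3 → V_4 → V_6
  V_7 is a collider here and neither V_7 nor any of its descendants is conditioned on, so the collider stays closed — the path is blocked at V_7.
Path 3: V_5 → V_7 ← V_1 → V_3 ← V_2 → V_6
  V_7 is a collider here and neither V_7 nor any of its descendants is conditioned on, so the collider stays closed — the path is blocked at V_7.
Path 4: V_5 → V_7 ← V_1 → V_3 → V_4 → V_6
  V_7 is a collider here and neither V_7 nor any of its descendants is conditioned on, so the collider stays closed — the path is blocked at V_7.
Path 5: V_5 → V_7 ← V_4 → V_6
  V_7 is a collider here and neither V_7 nor any of its descendants is conditioned on, so the collider stays closed — the path is blocked at V_7.
Path 6: V_5 → V_7 ← V_4 ← V_3 ← V_2 → V_6
  V_7 is a collider here and neither V_7 nor any of its descendants is conditioned on, so the collider stays closed — the path is blocked at V_7.
All paths are blocked; V_5 ⊥ V_6 | {V_1, V_3, V_4} holds.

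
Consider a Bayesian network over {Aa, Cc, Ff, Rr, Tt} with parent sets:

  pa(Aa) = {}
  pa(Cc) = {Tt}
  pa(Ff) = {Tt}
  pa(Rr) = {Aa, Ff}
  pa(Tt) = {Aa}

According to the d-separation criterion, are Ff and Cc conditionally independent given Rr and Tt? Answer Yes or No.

2 paths connect Ff and Cc; each must be blocked for d-separation to hold:
  1. Ff ← Tt → Cc — Tt:fork[blocks] ⇒ blocked
  2. Ff → Rr ← Aa → Tt → Cc — Rr:collider[open]; Aa:fork[open]; Tt:chain[blocks] ⇒ blocked
All paths are blocked; Ff ⊥ Cc | {Rr, Tt} holds.

Yes — Ff and Cc are d-separated given {Rr, Tt}.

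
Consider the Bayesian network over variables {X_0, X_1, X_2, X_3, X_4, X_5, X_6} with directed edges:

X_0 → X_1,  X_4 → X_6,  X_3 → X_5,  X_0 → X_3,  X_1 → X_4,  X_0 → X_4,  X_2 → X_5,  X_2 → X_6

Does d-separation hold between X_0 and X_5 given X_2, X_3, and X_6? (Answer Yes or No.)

3 paths connect X_0 and X_5; each must be blocked for d-separation to hold:
Path 1: X_0 → X_1 → X_4 → X_6 ← X_2 → X_5
  X_2 is a fork here and X_2 is conditioned on, so the path is blocked at X_2.
Path 2: X_0 → X_3 → X_5
  X_3 is a chain here and X_3 is conditioned on, so the path is blocked at X_3.
Path 3: X_0 → X_4 → X_6 ← X_2 → X_5
  X_2 is a fork here and X_2 is conditioned on, so the path is blocked at X_2.
Every path is blocked, so X_0 and X_5 are d-separated given {X_2, X_3, X_6}.

Yes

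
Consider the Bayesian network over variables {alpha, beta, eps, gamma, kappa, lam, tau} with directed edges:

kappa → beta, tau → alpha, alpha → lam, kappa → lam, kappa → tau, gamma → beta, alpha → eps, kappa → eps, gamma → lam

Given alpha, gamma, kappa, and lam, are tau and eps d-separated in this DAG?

There are 6 undirected paths between tau and eps; checking each against the conditioning set {alpha, gamma, kappa, lam}:
Path 1: tau → alpha → lam ← gamma → beta ← kappa → eps
  alpha is a chain here and alpha is conditioned on, so the path is blocked at alpha.
Path 2: tau → alpha → lam ← kappa → eps
  alpha is a chain here and alpha is conditioned on, so the path is blocked at alpha.
Path 3: tau → alpha → eps
  alpha is a chain here and alpha is conditioned on, so the path is blocked at alpha.
Path 4: tau ← kappa → beta ← gamma → lam ← alpha → eps
  kappa is a fork here and kappa is conditioned on, so the path is blocked at kappa.
Path 5: tau ← kappa → lam ← alpha → eps
  kappa is a fork here and kappa is conditioned on, so the path is blocked at kappa.
Path 6: tau ← kappa → eps
  kappa is a fork here and kappa is conditioned on, so the path is blocked at kappa.
Every path is blocked, so tau and eps are d-separated given {alpha, gamma, kappa, lam}.

Yes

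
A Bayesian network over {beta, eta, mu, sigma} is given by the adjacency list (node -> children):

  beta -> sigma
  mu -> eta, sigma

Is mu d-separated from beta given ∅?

Yes

Only one path connects mu and beta:
  1. mu → sigma ← beta — sigma:collider[blocks] ⇒ blocked
Every path is blocked, so mu and beta are d-separated given ∅.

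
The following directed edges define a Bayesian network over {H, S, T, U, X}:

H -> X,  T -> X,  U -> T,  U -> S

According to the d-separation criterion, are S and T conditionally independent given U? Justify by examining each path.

Yes

Only one path connects S and T:
  1. S ← U → T — U:fork[blocks] ⇒ blocked
Since every path is blocked, d-separation holds.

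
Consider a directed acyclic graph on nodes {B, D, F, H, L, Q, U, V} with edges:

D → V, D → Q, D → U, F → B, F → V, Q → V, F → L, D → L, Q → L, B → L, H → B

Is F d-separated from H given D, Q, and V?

There are 6 undirected paths between F and H; checking each against the conditioning set {D, Q, V}:
Path 1: F → B ← H
  B is a collider here and neither B nor any of its descendants is conditioned on, so the collider stays closed — the path is blocked at B.
Path 2: F → V ← Q ← D → L ← B ← H
  Q is a chain here and Q is conditioned on, so the path is blocked at Q.
Path 3: F → V ← Q → L ← B ← H
  Q is a fork here and Q is conditioned on, so the path is blocked at Q.
Path 4: F → V ← D → Q → L ← B ← H
  D is a fork here and D is conditioned on, so the path is blocked at D.
Path 5: F → V ← D → L ← B ← H
  D is a fork here and D is conditioned on, so the path is blocked at D.
Path 6: F → L ← B ← H
  L is a collider here and neither L nor any of its descendants is conditioned on, so the collider stays closed — the path is blocked at L.
All paths are blocked; F ⊥ H | {D, Q, V} holds.

Yes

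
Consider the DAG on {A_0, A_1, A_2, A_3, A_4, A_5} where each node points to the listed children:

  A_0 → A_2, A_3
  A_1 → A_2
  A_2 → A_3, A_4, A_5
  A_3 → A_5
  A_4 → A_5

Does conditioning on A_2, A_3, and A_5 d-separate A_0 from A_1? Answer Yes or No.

There are 4 undirected paths between A_0 and A_1; checking each against the conditioning set {A_2, A_3, A_5}:
  1. A_0 → A_2 ← A_1 — A_2:collider[open] ⇒ active
  2. A_0 → A_3 ← A_2 ← A_1 — A_3:collider[open]; A_2:chain[blocks] ⇒ blocked
  3. A_0 → A_3 → A_5 ← A_4 ← A_2 ← A_1 — A_3:chain[blocks]; A_5:collider[open]; A_4:chain[open]; A_2:chain[blocks] ⇒ blocked
  4. A_0 → A_3 → A_5 ← A_2 ← A_1 — A_3:chain[blocks]; A_5:collider[open]; A_2:chain[blocks] ⇒ blocked
At least one path is unblocked, so d-separation fails.

No — A_0 and A_1 are not d-separated given {A_2, A_3, A_5}.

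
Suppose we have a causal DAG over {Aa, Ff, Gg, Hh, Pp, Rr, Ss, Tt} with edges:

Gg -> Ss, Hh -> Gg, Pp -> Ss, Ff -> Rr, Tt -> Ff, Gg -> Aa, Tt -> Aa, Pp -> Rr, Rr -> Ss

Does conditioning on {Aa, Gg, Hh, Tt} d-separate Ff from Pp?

Yes — Ff and Pp are d-separated given {Aa, Gg, Hh, Tt}.

Enumerating the 4 paths from Ff to Pp and testing each for blocking by {Aa, Gg, Hh, Tt}:
  1. Ff → Rr → Ss ← Pp — Rr:chain[open]; Ss:collider[blocks] ⇒ blocked
  2. Ff → Rr ← Pp — Rr:collider[blocks] ⇒ blocked
  3. Ff ← Tt → Aa ← Gg → Ss ← Rr ← Pp — Tt:fork[blocks]; Aa:collider[open]; Gg:fork[blocks]; Ss:collider[blocks]; Rr:chain[open] ⇒ blocked
  4. Ff ← Tt → Aa ← Gg → Ss ← Pp — Tt:fork[blocks]; Aa:collider[open]; Gg:fork[blocks]; Ss:collider[blocks] ⇒ blocked
All paths are blocked; Ff ⊥ Pp | {Aa, Gg, Hh, Tt} holds.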